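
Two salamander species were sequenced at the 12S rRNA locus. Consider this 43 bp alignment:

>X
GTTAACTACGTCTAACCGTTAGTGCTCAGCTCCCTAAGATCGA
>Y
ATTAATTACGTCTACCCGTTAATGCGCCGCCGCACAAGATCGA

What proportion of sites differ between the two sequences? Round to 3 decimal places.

The sequences differ at 10 of 43 positions (sites 1, 6, 15, 22, 26, 28, 31, 32, 34, 35).
p = 10/43 = 0.232558… ≈ 0.233 (to 3 d.p.).

0.233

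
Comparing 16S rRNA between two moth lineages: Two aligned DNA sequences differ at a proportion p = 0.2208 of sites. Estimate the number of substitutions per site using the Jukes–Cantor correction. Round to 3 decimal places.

d = −(3/4) ln(1 − 4p/3) = −0.75 ln(1 − 0.2944) = −0.75 ln(0.7056)
  = −0.75 × (-0.348707) = 0.261530 substitutions/site.

0.262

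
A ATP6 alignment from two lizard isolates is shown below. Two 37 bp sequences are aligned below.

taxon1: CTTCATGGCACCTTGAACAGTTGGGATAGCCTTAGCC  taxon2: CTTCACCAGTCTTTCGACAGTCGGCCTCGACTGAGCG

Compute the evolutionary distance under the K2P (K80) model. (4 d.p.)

Of 37 sites, 5 differences are transitions and 10 are transversions, so P = 5/37 ≈ 0.135135 and Q = 10/37 ≈ 0.27027.
Under the Kimura two-parameter model, d = −½ ln(1 − 2P − Q) − ¼ ln(1 − 2Q).
1 − 2P − Q = 0.45946, giving −½ ln(0.45946) = 0.388852.
1 − 2Q = 0.45946, giving −¼ ln(0.45946) = 0.194426.
d = 0.388852 + 0.194426 = 0.583278.

0.5833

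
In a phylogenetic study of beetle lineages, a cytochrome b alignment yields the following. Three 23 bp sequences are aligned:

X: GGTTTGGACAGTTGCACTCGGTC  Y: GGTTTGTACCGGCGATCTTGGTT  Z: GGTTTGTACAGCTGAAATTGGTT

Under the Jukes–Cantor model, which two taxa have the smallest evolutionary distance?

X–Y: 8/23 differ, p = 0.348, d = 0.467.
X–Z: 6/23 differ, p = 0.261, d = 0.321.
Y–Z: 5/23 differ, p = 0.217, d = 0.257.
The smallest distance is between Y and Z.

Y and Z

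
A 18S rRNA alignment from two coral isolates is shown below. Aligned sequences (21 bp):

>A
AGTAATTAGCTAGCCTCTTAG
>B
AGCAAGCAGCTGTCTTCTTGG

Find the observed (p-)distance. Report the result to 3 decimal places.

The sequences differ at 7 of 21 positions (sites 3, 6, 7, 12, 13, 15, 20).
p = 7/21 = 0.333333… ≈ 0.333 (to 3 d.p.).

0.333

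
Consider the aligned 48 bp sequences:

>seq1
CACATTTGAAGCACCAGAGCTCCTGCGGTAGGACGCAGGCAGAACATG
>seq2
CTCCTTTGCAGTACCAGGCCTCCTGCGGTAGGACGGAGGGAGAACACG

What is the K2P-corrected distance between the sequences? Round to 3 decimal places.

Of 48 sites, 3 differences are transitions and 6 are transversions, so P = 3/48 = 0.0625 and Q = 6/48 = 0.125.
Under the Kimura two-parameter model, d = −½ ln(1 − 2P − Q) − ¼ ln(1 − 2Q).
1 − 2P − Q = 0.75, giving −½ ln(0.75) = 0.143841.
1 − 2Q = 0.75, giving −¼ ln(0.75) = 0.071921.
d = 0.143841 + 0.071921 = 0.215762.

0.216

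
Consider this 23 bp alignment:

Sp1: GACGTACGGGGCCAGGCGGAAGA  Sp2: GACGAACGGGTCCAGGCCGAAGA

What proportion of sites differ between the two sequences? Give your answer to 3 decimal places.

0.130

The sequences differ at 3 of 23 positions (sites 5, 11, 18).
p = 3/23 = 0.130434… ≈ 0.130 (to 3 d.p.).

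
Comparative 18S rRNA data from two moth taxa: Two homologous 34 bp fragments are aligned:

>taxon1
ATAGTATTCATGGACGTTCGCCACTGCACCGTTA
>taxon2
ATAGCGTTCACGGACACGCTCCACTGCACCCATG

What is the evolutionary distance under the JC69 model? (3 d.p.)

0.373

The sequences differ at 10 of 34 sites (5, 6, 11, 16, 17, 18, 20, 31, 32, 34), so p = 10/34 ≈ 0.294118.
d = −(3/4) ln(1 − 4p/3) = −0.75 ln(1 − 0.392157) = −0.75 ln(0.607843)
  = −0.75 × (-0.497839) = 0.373379 substitutions/site.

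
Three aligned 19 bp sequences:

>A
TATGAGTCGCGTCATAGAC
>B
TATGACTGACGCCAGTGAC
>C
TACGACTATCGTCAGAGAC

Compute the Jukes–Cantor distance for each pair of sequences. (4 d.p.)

d(A,B) = 0.4099, d(A,C) = 0.3241, d(B,C) = 0.3241

A–B: 6/19 sites differ → p ≈ 0.315789, d = −0.75 ln(1 − 0.421052) = 0.409907 ≈ 0.4099.
A–C: 5/19 sites differ → p ≈ 0.263158, d = −0.75 ln(1 − 0.350877) = 0.324100 ≈ 0.3241.
B–C: 5/19 sites differ → p ≈ 0.263158, d = −0.75 ln(1 − 0.350877) = 0.324100 ≈ 0.3241.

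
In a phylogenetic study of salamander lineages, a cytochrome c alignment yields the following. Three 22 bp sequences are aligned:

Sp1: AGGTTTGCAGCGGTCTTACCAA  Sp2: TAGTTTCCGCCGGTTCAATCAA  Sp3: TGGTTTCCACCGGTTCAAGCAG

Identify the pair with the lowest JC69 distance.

Sp2 and Sp3

Sp1–Sp2: 9/22 differ, p = 0.409, d = 0.591.
Sp1–Sp3: 8/22 differ, p = 0.364, d = 0.497.
Sp2–Sp3: 4/22 differ, p = 0.182, d = 0.208.
The smallest distance is between Sp2 and Sp3.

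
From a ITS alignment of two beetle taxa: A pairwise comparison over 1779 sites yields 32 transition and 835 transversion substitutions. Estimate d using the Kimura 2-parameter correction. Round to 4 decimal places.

P = 32/1779 ≈ 0.017988 and Q = 835/1779 ≈ 0.469365.
Under the Kimura two-parameter model, d = −½ ln(1 − 2P − Q) − ¼ ln(1 − 2Q).
1 − 2P − Q = 0.494659, giving −½ ln(0.494659) = 0.351943.
1 − 2Q = 0.06127, giving −¼ ln(0.06127) = 0.698116.
d = 0.351943 + 0.698116 = 1.050059.

1.0501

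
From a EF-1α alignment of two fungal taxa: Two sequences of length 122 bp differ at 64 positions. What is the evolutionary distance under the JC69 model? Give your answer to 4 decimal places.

p = 64/122 ≈ 0.52459.
d = −(3/4) ln(1 − 4p/3) = −0.75 ln(1 − 0.699453) = −0.75 ln(0.300547)
  = −0.75 × (-1.202151) = 0.901613 substitutions/site.

0.9016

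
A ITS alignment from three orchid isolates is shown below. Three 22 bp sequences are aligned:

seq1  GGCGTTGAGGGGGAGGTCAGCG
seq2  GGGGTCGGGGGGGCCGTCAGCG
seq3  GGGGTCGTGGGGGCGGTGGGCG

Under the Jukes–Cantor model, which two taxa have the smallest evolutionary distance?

seq1–seq2: 5/22 differ, p = 0.227, d = 0.271.
seq1–seq3: 6/22 differ, p = 0.273, d = 0.339.
seq2–seq3: 4/22 differ, p = 0.182, d = 0.208.
The smallest distance is between seq2 and seq3.

seq2 and seq3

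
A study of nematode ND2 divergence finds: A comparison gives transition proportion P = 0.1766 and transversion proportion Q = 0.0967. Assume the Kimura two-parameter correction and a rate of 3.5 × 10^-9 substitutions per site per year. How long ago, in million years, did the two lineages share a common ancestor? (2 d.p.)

Under the Kimura two-parameter model, d = −½ ln(1 − 2P − Q) − ¼ ln(1 − 2Q).
1 − 2P − Q = 0.5501, giving −½ ln(0.5501) = 0.298828.
1 − 2Q = 0.8066, giving −¼ ln(0.8066) = 0.053732.
d = 0.298828 + 0.053732 = 0.352560.
Under a molecular clock d = 2μt, so t = d/(2μ) = 0.352560 / (2 × 3.5 × 10^-9) = 50.37 million years.

50.37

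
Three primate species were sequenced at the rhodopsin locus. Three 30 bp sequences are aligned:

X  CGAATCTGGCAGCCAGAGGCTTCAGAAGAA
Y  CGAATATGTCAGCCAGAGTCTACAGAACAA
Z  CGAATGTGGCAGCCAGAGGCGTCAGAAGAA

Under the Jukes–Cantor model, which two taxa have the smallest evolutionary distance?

X–Y: 5/30 differ, p = 0.167, d = 0.188.
X–Z: 2/30 differ, p = 0.067, d = 0.070.
Y–Z: 6/30 differ, p = 0.200, d = 0.233.
The smallest distance is between X and Z.

X and Z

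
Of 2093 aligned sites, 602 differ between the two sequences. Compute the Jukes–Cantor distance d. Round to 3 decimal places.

p = 602/2093 ≈ 0.287625.
d = −(3/4) ln(1 − 4p/3) = −0.75 ln(1 − 0.3835) = −0.75 ln(0.6165)
  = −0.75 × (-0.483697) = 0.362773 substitutions/site.

0.363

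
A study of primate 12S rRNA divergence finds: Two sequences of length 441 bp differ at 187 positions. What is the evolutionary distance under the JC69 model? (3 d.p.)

p = 187/441 ≈ 0.424036.
d = −(3/4) ln(1 − 4p/3) = −0.75 ln(1 − 0.565381) = −0.75 ln(0.434619)
  = −0.75 × (-0.833285) = 0.624964 substitutions/site.

0.625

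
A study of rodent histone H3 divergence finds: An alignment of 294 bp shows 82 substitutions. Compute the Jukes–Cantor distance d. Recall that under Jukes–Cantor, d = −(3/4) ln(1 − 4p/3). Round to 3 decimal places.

0.349

p = 82/294 ≈ 0.278912.
d = −(3/4) ln(1 − 4p/3) = −0.75 ln(1 − 0.371883) = −0.75 ln(0.628117)
  = −0.75 × (-0.465029) = 0.348772 substitutions/site.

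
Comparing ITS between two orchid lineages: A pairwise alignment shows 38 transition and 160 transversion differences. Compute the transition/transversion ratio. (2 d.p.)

0.24

R = 38/160 = 0.2375 ≈ 0.24 (to 2 d.p.).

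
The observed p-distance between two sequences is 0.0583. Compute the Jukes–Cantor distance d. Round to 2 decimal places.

0.06

d = −(3/4) ln(1 − 4p/3) = −0.75 ln(1 − 0.077733) = −0.75 ln(0.922267)
  = −0.75 × (-0.080921) = 0.060691 substitutions/site.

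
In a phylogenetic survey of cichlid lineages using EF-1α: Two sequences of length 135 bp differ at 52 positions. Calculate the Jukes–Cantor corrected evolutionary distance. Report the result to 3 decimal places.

0.541

p = 52/135 ≈ 0.385185.
d = −(3/4) ln(1 − 4p/3) = −0.75 ln(1 − 0.51358) = −0.75 ln(0.48642)
  = −0.75 × (-0.720683) = 0.540512 substitutions/site.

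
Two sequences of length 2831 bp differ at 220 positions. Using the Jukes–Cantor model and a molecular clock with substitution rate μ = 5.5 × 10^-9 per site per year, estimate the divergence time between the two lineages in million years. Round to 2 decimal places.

p = 220/2831 ≈ 0.077711.
d = −(3/4) ln(1 − 4p/3) = −0.75 ln(1 − 0.103615) = −0.75 ln(0.896385)
  = −0.75 × (-0.109385) = 0.082039 substitutions/site.
Under a molecular clock d = 2μt, so t = d/(2μ) = 0.082039 / (2 × 5.5 × 10^-9) = 7.46 million years.

7.46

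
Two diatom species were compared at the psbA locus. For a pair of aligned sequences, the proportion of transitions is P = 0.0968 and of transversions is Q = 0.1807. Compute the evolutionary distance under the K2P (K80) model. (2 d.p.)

Under the Kimura two-parameter model, d = −½ ln(1 − 2P − Q) − ¼ ln(1 − 2Q).
1 − 2P − Q = 0.6257, giving −½ ln(0.6257) = 0.234442.
1 − 2Q = 0.6386, giving −¼ ln(0.6386) = 0.112119.
d = 0.234442 + 0.112119 = 0.346561.

0.35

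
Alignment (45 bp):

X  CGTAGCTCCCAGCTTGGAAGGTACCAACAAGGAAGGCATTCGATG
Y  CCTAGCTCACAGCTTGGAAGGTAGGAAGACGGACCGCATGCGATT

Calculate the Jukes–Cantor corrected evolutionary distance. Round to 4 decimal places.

The sequences differ at 10 of 45 sites (2, 9, 24, 25, 28, 30, 34, 35, 40, 45), so p = 10/45 ≈ 0.222222.
d = −(3/4) ln(1 − 4p/3) = −0.75 ln(1 − 0.296296) = −0.75 ln(0.703704)
  = −0.75 × (-0.351397) = 0.263548 substitutions/site.

0.2635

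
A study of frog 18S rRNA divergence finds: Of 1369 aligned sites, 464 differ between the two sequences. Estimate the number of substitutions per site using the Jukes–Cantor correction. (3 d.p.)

p = 464/1369 ≈ 0.338934.
d = −(3/4) ln(1 − 4p/3) = −0.75 ln(1 − 0.451912) = −0.75 ln(0.548088)
  = −0.75 × (-0.601319) = 0.450989 substitutions/site.

0.451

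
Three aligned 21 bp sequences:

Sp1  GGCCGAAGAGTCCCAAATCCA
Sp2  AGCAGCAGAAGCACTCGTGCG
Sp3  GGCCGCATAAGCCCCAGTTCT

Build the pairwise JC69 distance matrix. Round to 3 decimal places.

Sp1–Sp2: 11/21 sites differ → p ≈ 0.52381, d = −0.75 ln(1 − 0.698413) = 0.899023 ≈ 0.899.
Sp1–Sp3: 8/21 sites differ → p ≈ 0.380952, d = −0.75 ln(1 − 0.507936) = 0.531860 ≈ 0.532.
Sp2–Sp3: 8/21 sites differ → p ≈ 0.380952, d = −0.75 ln(1 − 0.507936) = 0.531860 ≈ 0.532.

d(Sp1,Sp2) = 0.899, d(Sp1,Sp3) = 0.532, d(Sp2,Sp3) = 0.532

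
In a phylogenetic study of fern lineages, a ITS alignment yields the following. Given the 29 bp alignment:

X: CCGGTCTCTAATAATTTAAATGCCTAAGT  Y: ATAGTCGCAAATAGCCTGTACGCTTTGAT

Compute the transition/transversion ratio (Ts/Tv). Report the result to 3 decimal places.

Transitions are A↔G and C↔T; transversions are all other mismatches.
Transitions: 10. Transversions: 5.
R = 10/5 = 2.000.

2.000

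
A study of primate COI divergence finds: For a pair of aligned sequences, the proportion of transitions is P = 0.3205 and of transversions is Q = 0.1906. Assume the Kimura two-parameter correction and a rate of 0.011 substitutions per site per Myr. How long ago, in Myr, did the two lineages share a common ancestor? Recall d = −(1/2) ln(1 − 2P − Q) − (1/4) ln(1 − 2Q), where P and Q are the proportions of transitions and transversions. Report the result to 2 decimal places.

Under the Kimura two-parameter model, d = −½ ln(1 − 2P − Q) − ¼ ln(1 − 2Q).
1 − 2P − Q = 0.1684, giving −½ ln(0.1684) = 0.890707.
1 − 2Q = 0.6188, giving −¼ ln(0.6188) = 0.119993.
d = 0.890707 + 0.119993 = 1.010700.
Under a molecular clock d = 2μt, so t = d/(2μ) = 1.010700 / (2 × 0.011) = 45.94 Myr.

45.94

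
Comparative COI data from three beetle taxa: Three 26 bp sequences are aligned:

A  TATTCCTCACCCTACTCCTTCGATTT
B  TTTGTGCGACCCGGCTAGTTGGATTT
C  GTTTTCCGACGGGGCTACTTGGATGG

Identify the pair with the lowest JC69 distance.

B and C

A–B: 11/26 differ, p = 0.423, d = 0.623.
A–C: 13/26 differ, p = 0.500, d = 0.824.
B–C: 8/26 differ, p = 0.308, d = 0.396.
The smallest distance is between B and C.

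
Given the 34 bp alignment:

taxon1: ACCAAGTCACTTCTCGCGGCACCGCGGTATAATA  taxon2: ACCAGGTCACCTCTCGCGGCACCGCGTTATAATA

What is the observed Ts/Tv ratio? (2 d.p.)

2.00

Transitions are A↔G and C↔T; transversions are all other mismatches.
Transitions: 2. Transversions: 1.
R = 2/1 = 2.00.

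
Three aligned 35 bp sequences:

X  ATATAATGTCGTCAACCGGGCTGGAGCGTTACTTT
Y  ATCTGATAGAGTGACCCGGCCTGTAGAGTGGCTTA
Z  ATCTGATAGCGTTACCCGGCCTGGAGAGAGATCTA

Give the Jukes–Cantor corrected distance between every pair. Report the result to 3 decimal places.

X–Y: 13/35 sites differ → p ≈ 0.371429, d = −0.75 ln(1 − 0.495239) = 0.512753 ≈ 0.513.
X–Z: 13/35 sites differ → p ≈ 0.371429, d = −0.75 ln(1 − 0.495239) = 0.512753 ≈ 0.513.
Y–Z: 7/35 sites differ → p = 0.2, d = −0.75 ln(1 − 0.266667) = 0.232617 ≈ 0.233.

d(X,Y) = 0.513, d(X,Z) = 0.513, d(Y,Z) = 0.233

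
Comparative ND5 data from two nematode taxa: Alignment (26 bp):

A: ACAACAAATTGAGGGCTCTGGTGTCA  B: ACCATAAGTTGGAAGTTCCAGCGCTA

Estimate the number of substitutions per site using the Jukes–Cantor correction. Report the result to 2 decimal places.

The sequences differ at 12 of 26 sites, so p = 12/26 ≈ 0.461538.
d = −(3/4) ln(1 − 4p/3) = −0.75 ln(1 − 0.615384) = −0.75 ln(0.384616)
  = −0.75 × (-0.955510) = 0.716633 substitutions/site.

0.72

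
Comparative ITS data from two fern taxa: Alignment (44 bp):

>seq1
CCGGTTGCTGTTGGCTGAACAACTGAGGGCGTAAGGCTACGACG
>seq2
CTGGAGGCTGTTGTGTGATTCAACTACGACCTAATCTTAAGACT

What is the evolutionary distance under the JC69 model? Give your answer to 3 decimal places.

The sequences differ at 19 of 44 sites, so p = 19/44 ≈ 0.431818.
d = −(3/4) ln(1 − 4p/3) = −0.75 ln(1 − 0.575757) = −0.75 ln(0.424243)
  = −0.75 × (-0.857449) = 0.643087 substitutions/site.

0.643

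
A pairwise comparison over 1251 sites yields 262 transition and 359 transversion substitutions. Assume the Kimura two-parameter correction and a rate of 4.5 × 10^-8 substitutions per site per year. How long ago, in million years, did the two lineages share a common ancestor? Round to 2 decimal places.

P = 262/1251 ≈ 0.209432 and Q = 359/1251 ≈ 0.28697.
Under the Kimura two-parameter model, d = −½ ln(1 − 2P − Q) − ¼ ln(1 − 2Q).
1 − 2P − Q = 0.294166, giving −½ ln(0.294166) = 0.611806.
1 − 2Q = 0.42606, giving −¼ ln(0.42606) = 0.213294.
d = 0.611806 + 0.213294 = 0.825100.
Under a molecular clock d = 2μt, so t = d/(2μ) = 0.825100 / (2 × 4.5 × 10^-8) = 9.17 million years.

9.17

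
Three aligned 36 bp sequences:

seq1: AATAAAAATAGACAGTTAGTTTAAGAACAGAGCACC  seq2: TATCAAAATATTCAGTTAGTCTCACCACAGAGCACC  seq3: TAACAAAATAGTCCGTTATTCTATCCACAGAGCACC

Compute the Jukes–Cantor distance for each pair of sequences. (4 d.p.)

d(seq1,seq2) = 0.2635, d(seq1,seq3) = 0.3470, d(seq2,seq3) = 0.1885

seq1–seq2: 8/36 sites differ → p ≈ 0.222222, d = −0.75 ln(1 − 0.296296) = 0.263548 ≈ 0.2635.
seq1–seq3: 10/36 sites differ → p ≈ 0.277778, d = −0.75 ln(1 − 0.370371) = 0.346968 ≈ 0.3470.
seq2–seq3: 6/36 sites differ → p ≈ 0.166667, d = −0.75 ln(1 − 0.222223) = 0.188487 ≈ 0.1885.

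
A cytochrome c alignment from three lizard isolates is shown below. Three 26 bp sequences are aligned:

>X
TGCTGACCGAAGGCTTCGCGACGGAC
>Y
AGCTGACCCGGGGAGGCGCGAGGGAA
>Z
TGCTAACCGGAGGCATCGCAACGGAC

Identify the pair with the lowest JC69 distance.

X and Z

X–Y: 9/26 differ, p = 0.346, d = 0.464.
X–Z: 4/26 differ, p = 0.154, d = 0.172.
Y–Z: 10/26 differ, p = 0.385, d = 0.539.
The smallest distance is between X and Z.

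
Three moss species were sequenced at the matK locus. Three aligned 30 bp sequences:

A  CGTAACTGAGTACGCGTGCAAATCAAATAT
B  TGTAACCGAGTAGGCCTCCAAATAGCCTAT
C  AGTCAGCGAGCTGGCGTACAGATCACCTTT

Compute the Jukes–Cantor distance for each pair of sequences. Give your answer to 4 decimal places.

A–B: 9/30 sites differ → p = 0.3, d = −0.75 ln(1 − 0.4) = 0.383119 ≈ 0.3831.
A–C: 12/30 sites differ → p = 0.4, d = −0.75 ln(1 − 0.533333) = 0.571605 ≈ 0.5716.
B–C: 11/30 sites differ → p ≈ 0.366667, d = −0.75 ln(1 − 0.488889) = 0.503376 ≈ 0.5034.

d(A,B) = 0.3831, d(A,C) = 0.5716, d(B,C) = 0.5034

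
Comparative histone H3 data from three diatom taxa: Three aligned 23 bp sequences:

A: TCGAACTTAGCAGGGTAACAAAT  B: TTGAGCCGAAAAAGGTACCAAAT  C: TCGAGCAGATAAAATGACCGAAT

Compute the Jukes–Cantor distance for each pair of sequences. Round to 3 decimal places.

A–B: 8/23 sites differ → p ≈ 0.347826, d = −0.75 ln(1 − 0.463768) = 0.467391 ≈ 0.467.
A–C: 11/23 sites differ → p ≈ 0.478261, d = −0.75 ln(1 − 0.637681) = 0.761423 ≈ 0.761.
B–C: 7/23 sites differ → p ≈ 0.304348, d = −0.75 ln(1 − 0.405797) = 0.390401 ≈ 0.390.

d(A,B) = 0.467, d(A,C) = 0.761, d(B,C) = 0.390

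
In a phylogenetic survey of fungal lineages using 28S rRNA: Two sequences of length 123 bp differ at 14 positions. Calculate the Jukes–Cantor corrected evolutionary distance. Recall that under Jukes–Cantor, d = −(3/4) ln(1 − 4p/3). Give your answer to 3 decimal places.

p = 14/123 ≈ 0.113821.
d = −(3/4) ln(1 − 4p/3) = −0.75 ln(1 − 0.151761) = −0.75 ln(0.848239)
  = −0.75 × (-0.164593) = 0.123445 substitutions/site.

0.123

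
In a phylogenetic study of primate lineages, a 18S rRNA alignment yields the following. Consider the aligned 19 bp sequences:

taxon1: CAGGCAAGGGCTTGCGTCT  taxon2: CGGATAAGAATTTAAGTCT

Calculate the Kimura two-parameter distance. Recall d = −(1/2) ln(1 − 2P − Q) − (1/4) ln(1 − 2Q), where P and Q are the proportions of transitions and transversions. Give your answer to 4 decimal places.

0.8069

Of 19 sites, 7 differences are transitions and 1 are transversions, so P = 7/19 ≈ 0.368421 and Q = 1/19 ≈ 0.052632.
Under the Kimura two-parameter model, d = −½ ln(1 − 2P − Q) − ¼ ln(1 − 2Q).
1 − 2P − Q = 0.210526, giving −½ ln(0.210526) = 0.779073.
1 − 2Q = 0.894736, giving −¼ ln(0.894736) = 0.027807.
d = 0.779073 + 0.027807 = 0.806880.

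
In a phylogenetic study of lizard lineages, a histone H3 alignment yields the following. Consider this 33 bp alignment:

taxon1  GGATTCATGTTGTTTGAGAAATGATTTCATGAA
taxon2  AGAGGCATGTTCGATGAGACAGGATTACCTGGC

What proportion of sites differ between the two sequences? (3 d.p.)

The sequences differ at 12 of 33 positions.
p = 12/33 = 0.363636… ≈ 0.364 (to 3 d.p.).

0.364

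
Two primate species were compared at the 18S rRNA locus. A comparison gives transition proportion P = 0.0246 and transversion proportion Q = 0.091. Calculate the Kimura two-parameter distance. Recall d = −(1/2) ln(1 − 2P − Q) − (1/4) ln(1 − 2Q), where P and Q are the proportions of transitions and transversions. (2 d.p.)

Under the Kimura two-parameter model, d = −½ ln(1 − 2P − Q) − ¼ ln(1 − 2Q).
1 − 2P − Q = 0.8598, giving −½ ln(0.8598) = 0.075528.
1 − 2Q = 0.818, giving −¼ ln(0.818) = 0.050223.
d = 0.075528 + 0.050223 = 0.125751.

0.13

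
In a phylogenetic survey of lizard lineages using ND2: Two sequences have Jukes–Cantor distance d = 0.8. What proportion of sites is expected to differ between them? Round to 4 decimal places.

p = (3/4)(1 − e^(−4d/3)) = 0.75 × (1 − e^(-1.066667)) = 0.75 × (1 − 0.344154) = 0.491885.

0.4919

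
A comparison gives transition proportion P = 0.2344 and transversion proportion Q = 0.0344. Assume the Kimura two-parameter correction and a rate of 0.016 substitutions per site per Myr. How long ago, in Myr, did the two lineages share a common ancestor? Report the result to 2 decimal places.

11.49

Under the Kimura two-parameter model, d = −½ ln(1 − 2P − Q) − ¼ ln(1 − 2Q).
1 − 2P − Q = 0.4968, giving −½ ln(0.4968) = 0.349784.
1 − 2Q = 0.9312, giving −¼ ln(0.9312) = 0.017820.
d = 0.349784 + 0.017820 = 0.367604.
Under a molecular clock d = 2μt, so t = d/(2μ) = 0.367604 / (2 × 0.016) = 11.49 Myr.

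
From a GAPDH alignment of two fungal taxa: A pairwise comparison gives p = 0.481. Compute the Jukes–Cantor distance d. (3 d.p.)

0.769

d = −(3/4) ln(1 − 4p/3) = −0.75 ln(1 − 0.641333) = −0.75 ln(0.358667)
  = −0.75 × (-1.025361) = 0.769021 substitutions/site.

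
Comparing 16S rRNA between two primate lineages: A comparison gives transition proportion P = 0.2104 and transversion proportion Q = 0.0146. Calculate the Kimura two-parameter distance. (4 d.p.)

0.2932

Under the Kimura two-parameter model, d = −½ ln(1 − 2P − Q) − ¼ ln(1 − 2Q).
1 − 2P − Q = 0.5646, giving −½ ln(0.5646) = 0.285819.
1 − 2Q = 0.9708, giving −¼ ln(0.9708) = 0.007409.
d = 0.285819 + 0.007409 = 0.293228.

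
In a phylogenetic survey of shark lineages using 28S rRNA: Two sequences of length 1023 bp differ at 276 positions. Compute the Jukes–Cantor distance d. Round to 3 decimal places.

p = 276/1023 ≈ 0.269795.
d = −(3/4) ln(1 − 4p/3) = −0.75 ln(1 − 0.359727) = −0.75 ln(0.640273)
  = −0.75 × (-0.445861) = 0.334396 substitutions/site.

0.334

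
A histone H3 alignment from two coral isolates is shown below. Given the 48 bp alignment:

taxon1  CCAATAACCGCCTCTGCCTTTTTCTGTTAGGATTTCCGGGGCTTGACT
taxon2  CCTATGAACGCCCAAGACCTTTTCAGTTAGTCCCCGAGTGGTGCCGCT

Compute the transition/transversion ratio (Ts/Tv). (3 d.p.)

Transitions are A↔G and C↔T; transversions are all other mismatches.
Transitions: 9. Transversions: 13.
R = 9/13 = 0.692307… ≈ 0.692 (to 3 d.p.).

0.692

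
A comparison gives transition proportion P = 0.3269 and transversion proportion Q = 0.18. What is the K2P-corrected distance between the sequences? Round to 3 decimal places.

Under the Kimura two-parameter model, d = −½ ln(1 − 2P − Q) − ¼ ln(1 − 2Q).
1 − 2P − Q = 0.1662, giving −½ ln(0.1662) = 0.897282.
1 − 2Q = 0.64, giving −¼ ln(0.64) = 0.111572.
d = 0.897282 + 0.111572 = 1.008854.

1.009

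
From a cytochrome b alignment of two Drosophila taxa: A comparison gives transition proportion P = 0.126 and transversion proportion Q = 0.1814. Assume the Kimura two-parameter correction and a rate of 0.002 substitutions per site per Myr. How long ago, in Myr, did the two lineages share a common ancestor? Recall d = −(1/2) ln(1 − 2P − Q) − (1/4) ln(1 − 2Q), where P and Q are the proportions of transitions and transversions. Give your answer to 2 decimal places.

99.18

Under the Kimura two-parameter model, d = −½ ln(1 − 2P − Q) − ¼ ln(1 − 2Q).
1 − 2P − Q = 0.5666, giving −½ ln(0.5666) = 0.284051.
1 − 2Q = 0.6372, giving −¼ ln(0.6372) = 0.112668.
d = 0.284051 + 0.112668 = 0.396719.
Under a molecular clock d = 2μt, so t = d/(2μ) = 0.396719 / (2 × 0.002) = 99.18 Myr.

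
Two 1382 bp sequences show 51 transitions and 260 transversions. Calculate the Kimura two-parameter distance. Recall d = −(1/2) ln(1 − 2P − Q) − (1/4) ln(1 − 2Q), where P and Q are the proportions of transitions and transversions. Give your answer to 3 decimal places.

0.270

P = 51/1382 ≈ 0.036903 and Q = 260/1382 ≈ 0.188133.
Under the Kimura two-parameter model, d = −½ ln(1 − 2P − Q) − ¼ ln(1 − 2Q).
1 − 2P − Q = 0.738061, giving −½ ln(0.738061) = 0.151864.
1 − 2Q = 0.623734, giving −¼ ln(0.623734) = 0.118008.
d = 0.151864 + 0.118008 = 0.269872.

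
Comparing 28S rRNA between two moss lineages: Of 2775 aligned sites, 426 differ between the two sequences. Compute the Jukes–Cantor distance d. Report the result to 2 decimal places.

0.17

p = 426/2775 ≈ 0.153514.
d = −(3/4) ln(1 − 4p/3) = −0.75 ln(1 − 0.204685) = −0.75 ln(0.795315)
  = −0.75 × (-0.229017) = 0.171763 substitutions/site.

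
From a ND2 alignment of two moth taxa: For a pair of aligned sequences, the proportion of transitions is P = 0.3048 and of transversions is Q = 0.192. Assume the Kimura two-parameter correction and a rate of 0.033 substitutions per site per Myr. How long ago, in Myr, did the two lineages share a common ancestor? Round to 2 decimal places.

Under the Kimura two-parameter model, d = −½ ln(1 − 2P − Q) − ¼ ln(1 − 2Q).
1 − 2P − Q = 0.1984, giving −½ ln(0.1984) = 0.808735.
1 − 2Q = 0.616, giving −¼ ln(0.616) = 0.121127.
d = 0.808735 + 0.121127 = 0.929862.
Under a molecular clock d = 2μt, so t = d/(2μ) = 0.929862 / (2 × 0.033) = 14.09 Myr.

14.09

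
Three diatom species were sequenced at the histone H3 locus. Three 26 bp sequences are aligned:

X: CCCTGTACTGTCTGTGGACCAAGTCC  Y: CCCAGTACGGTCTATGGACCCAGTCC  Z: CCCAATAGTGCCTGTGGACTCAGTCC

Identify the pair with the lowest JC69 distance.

X–Y: 4/26 differ, p = 0.154, d = 0.172.
X–Z: 6/26 differ, p = 0.231, d = 0.276.
Y–Z: 6/26 differ, p = 0.231, d = 0.276.
The smallest distance is between X and Y.

X and Y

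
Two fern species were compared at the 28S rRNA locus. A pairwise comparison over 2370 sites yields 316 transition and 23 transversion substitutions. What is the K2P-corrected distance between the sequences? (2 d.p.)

P = 316/2370 ≈ 0.133333 and Q = 23/2370 ≈ 0.009705.
Under the Kimura two-parameter model, d = −½ ln(1 − 2P − Q) − ¼ ln(1 − 2Q).
1 − 2P − Q = 0.723629, giving −½ ln(0.723629) = 0.161738.
1 − 2Q = 0.98059, giving −¼ ln(0.98059) = 0.004900.
d = 0.161738 + 0.004900 = 0.166638.

0.17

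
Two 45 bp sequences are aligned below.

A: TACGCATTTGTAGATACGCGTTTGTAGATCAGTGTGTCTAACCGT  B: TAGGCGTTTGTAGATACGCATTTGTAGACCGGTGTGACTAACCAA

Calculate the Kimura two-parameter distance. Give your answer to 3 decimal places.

0.206

Of 45 sites, 5 differences are transitions and 3 are transversions, so P = 5/45 ≈ 0.111111 and Q = 3/45 ≈ 0.066667.
Under the Kimura two-parameter model, d = −½ ln(1 − 2P − Q) − ¼ ln(1 − 2Q).
1 − 2P − Q = 0.711111, giving −½ ln(0.711111) = 0.170463.
1 − 2Q = 0.866666, giving −¼ ln(0.866666) = 0.035775.
d = 0.170463 + 0.035775 = 0.206238.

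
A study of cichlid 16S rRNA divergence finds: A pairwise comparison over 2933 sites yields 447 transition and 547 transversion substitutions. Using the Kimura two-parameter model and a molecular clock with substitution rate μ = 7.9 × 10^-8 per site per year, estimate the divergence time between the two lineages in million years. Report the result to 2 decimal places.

P = 447/2933 ≈ 0.152404 and Q = 547/2933 ≈ 0.186498.
Under the Kimura two-parameter model, d = −½ ln(1 − 2P − Q) − ¼ ln(1 − 2Q).
1 − 2P − Q = 0.508694, giving −½ ln(0.508694) = 0.337954.
1 − 2Q = 0.627004, giving −¼ ln(0.627004) = 0.116701.
d = 0.337954 + 0.116701 = 0.454655.
Under a molecular clock d = 2μt, so t = d/(2μ) = 0.454655 / (2 × 7.9 × 10^-8) = 2.88 million years.

2.88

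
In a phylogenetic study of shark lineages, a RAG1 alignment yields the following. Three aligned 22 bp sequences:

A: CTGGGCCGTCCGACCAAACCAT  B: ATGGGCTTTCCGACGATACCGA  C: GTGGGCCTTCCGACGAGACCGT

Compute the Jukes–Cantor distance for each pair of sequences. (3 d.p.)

d(A,B) = 0.414, d(A,C) = 0.271, d(B,C) = 0.208

A–B: 7/22 sites differ → p ≈ 0.318182, d = −0.75 ln(1 − 0.424243) = 0.414052 ≈ 0.414.
A–C: 5/22 sites differ → p ≈ 0.227273, d = −0.75 ln(1 − 0.303031) = 0.270761 ≈ 0.271.
B–C: 4/22 sites differ → p ≈ 0.181818, d = −0.75 ln(1 − 0.242424) = 0.208224 ≈ 0.208.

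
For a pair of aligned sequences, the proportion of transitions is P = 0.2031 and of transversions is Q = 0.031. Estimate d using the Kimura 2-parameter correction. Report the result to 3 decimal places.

0.303

Under the Kimura two-parameter model, d = −½ ln(1 − 2P − Q) − ¼ ln(1 − 2Q).
1 − 2P − Q = 0.5628, giving −½ ln(0.5628) = 0.287415.
1 − 2Q = 0.938, giving −¼ ln(0.938) = 0.016001.
d = 0.287415 + 0.016001 = 0.303416.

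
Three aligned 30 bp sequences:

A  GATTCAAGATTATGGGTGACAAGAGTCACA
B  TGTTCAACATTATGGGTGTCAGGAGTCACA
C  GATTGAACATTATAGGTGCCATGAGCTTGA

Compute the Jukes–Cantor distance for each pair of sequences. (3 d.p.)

d(A,B) = 0.188, d(A,C) = 0.383, d(B,C) = 0.441

A–B: 5/30 sites differ → p ≈ 0.166667, d = −0.75 ln(1 − 0.222223) = 0.188487 ≈ 0.188.
A–C: 9/30 sites differ → p = 0.3, d = −0.75 ln(1 − 0.4) = 0.383119 ≈ 0.383.
B–C: 10/30 sites differ → p ≈ 0.333333, d = −0.75 ln(1 − 0.444444) = 0.440839 ≈ 0.441.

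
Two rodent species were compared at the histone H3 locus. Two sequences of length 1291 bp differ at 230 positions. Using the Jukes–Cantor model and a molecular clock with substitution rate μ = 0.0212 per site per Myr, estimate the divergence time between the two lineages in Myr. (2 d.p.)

p = 230/1291 ≈ 0.178156.
d = −(3/4) ln(1 − 4p/3) = −0.75 ln(1 − 0.237541) = −0.75 ln(0.762459)
  = −0.75 × (-0.271207) = 0.203405 substitutions/site.
Under a molecular clock d = 2μt, so t = d/(2μ) = 0.203405 / (2 × 0.0212) = 4.80 Myr.

4.80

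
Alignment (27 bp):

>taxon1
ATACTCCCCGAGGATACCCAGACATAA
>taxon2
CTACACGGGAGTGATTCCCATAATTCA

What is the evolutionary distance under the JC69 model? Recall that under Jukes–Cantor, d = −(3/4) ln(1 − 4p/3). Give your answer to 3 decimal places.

The sequences differ at 13 of 27 sites, so p = 13/27 ≈ 0.481481.
d = −(3/4) ln(1 − 4p/3) = −0.75 ln(1 − 0.641975) = −0.75 ln(0.358025)
  = −0.75 × (-1.027152) = 0.770364 substitutions/site.

0.770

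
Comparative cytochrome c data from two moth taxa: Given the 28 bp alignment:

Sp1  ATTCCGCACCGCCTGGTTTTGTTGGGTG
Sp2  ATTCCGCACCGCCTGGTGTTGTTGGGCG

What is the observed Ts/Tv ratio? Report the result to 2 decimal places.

Transitions are A↔G and C↔T; transversions are all other mismatches.
Transitions: 1. Transversions: 1.
R = 1/1 = 1.00.

1.00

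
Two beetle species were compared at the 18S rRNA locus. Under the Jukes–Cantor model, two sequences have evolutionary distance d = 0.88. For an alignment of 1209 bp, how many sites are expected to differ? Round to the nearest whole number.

626

Invert JC69: p = (3/4)(1 − e^(−4d/3)) = 0.75 × (1 − e^(-1.173333)) = 0.75 × (1 − 0.309334) = 0.518000.
Expected differing sites = pL ≈ 0.518000 × 1209 = 626.262 ≈ 626.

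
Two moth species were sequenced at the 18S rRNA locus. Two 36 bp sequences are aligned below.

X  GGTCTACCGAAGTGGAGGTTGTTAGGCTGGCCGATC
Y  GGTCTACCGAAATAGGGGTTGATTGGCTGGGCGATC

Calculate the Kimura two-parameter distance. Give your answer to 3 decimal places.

0.189

Of 36 sites, 3 differences are transitions and 3 are transversions, so P = 3/36 ≈ 0.083333 and Q = 3/36 ≈ 0.083333.
Under the Kimura two-parameter model, d = −½ ln(1 − 2P − Q) − ¼ ln(1 − 2Q).
1 − 2P − Q = 0.750001, giving −½ ln(0.750001) = 0.143840.
1 − 2Q = 0.833334, giving −¼ ln(0.833334) = 0.045580.
d = 0.143840 + 0.045580 = 0.189420.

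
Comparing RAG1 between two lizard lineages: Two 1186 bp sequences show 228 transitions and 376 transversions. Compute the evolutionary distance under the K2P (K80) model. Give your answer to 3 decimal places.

P = 228/1186 ≈ 0.192243 and Q = 376/1186 ≈ 0.317032.
Under the Kimura two-parameter model, d = −½ ln(1 − 2P − Q) − ¼ ln(1 − 2Q).
1 − 2P − Q = 0.298482, giving −½ ln(0.298482) = 0.604523.
1 − 2Q = 0.365936, giving −¼ ln(0.365936) = 0.251324.
d = 0.604523 + 0.251324 = 0.855847.

0.856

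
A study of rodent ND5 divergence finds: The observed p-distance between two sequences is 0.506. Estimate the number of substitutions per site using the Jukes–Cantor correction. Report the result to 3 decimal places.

d = −(3/4) ln(1 − 4p/3) = −0.75 ln(1 − 0.674667) = −0.75 ln(0.325333)
  = −0.75 × (-1.122906) = 0.842180 substitutions/site.

0.842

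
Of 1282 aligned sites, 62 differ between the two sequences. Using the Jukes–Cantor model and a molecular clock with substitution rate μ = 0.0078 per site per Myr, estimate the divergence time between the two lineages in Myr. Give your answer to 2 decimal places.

p = 62/1282 ≈ 0.048362.
d = −(3/4) ln(1 − 4p/3) = −0.75 ln(1 − 0.064483) = −0.75 ln(0.935517)
  = −0.75 × (-0.066656) = 0.049992 substitutions/site.
Under a molecular clock d = 2μt, so t = d/(2μ) = 0.049992 / (2 × 0.0078) = 3.20 Myr.

3.20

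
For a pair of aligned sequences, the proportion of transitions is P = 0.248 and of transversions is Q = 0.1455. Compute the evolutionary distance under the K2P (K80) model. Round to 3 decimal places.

Under the Kimura two-parameter model, d = −½ ln(1 − 2P − Q) − ¼ ln(1 − 2Q).
1 − 2P − Q = 0.3585, giving −½ ln(0.3585) = 0.512913.
1 − 2Q = 0.709, giving −¼ ln(0.709) = 0.085975.
d = 0.512913 + 0.085975 = 0.598888.

0.599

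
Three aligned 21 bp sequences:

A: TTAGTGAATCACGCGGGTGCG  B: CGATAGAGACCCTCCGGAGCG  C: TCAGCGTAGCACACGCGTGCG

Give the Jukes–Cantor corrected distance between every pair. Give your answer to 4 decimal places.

A–B: 10/21 sites differ → p ≈ 0.47619, d = −0.75 ln(1 − 0.63492) = 0.755729 ≈ 0.7557.
A–C: 6/21 sites differ → p ≈ 0.285714, d = −0.75 ln(1 − 0.380952) = 0.359679 ≈ 0.3597.
B–C: 12/21 sites differ → p ≈ 0.571429, d = −0.75 ln(1 − 0.761905) = 1.076314 ≈ 1.0763.

d(A,B) = 0.7557, d(A,C) = 0.3597, d(B,C) = 1.0763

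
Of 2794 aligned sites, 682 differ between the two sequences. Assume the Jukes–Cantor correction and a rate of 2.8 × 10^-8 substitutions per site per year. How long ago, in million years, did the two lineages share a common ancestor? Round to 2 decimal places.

p = 682/2794 ≈ 0.244094.
d = −(3/4) ln(1 − 4p/3) = −0.75 ln(1 − 0.325459) = −0.75 ln(0.674541)
  = −0.75 × (-0.393723) = 0.295292 substitutions/site.
Under a molecular clock d = 2μt, so t = d/(2μ) = 0.295292 / (2 × 2.8 × 10^-8) = 5.27 million years.

5.27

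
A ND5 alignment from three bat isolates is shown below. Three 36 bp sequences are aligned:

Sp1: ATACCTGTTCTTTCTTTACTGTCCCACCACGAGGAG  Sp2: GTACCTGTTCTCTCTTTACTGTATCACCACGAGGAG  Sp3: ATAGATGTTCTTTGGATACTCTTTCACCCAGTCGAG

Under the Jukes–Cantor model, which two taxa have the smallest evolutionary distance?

Sp1–Sp2: 4/36 differ, p = 0.111, d = 0.120.
Sp1–Sp3: 12/36 differ, p = 0.333, d = 0.441.
Sp2–Sp3: 13/36 differ, p = 0.361, d = 0.493.
The smallest distance is between Sp1 and Sp2.

Sp1 and Sp2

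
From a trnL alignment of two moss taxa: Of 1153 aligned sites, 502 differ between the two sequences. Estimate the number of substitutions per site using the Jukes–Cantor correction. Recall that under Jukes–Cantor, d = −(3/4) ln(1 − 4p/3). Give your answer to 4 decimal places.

0.6515

p = 502/1153 ≈ 0.435386.
d = −(3/4) ln(1 − 4p/3) = −0.75 ln(1 − 0.580515) = −0.75 ln(0.419485)
  = −0.75 × (-0.868728) = 0.651546 substitutions/site.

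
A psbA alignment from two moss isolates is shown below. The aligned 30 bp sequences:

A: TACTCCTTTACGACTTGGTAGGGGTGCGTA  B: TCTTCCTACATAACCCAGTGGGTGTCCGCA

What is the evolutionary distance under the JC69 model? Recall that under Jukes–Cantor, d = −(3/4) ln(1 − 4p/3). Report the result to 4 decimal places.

0.6467

The sequences differ at 13 of 30 sites, so p = 13/30 ≈ 0.433333.
d = −(3/4) ln(1 − 4p/3) = −0.75 ln(1 − 0.577777) = −0.75 ln(0.422223)
  = −0.75 × (-0.862222) = 0.646667 substitutions/site.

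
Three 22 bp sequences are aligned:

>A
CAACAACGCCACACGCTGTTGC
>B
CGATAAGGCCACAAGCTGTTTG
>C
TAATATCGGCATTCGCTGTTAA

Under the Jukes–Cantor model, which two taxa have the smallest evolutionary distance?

A–B: 6/22 differ, p = 0.273, d = 0.339.
A–C: 8/22 differ, p = 0.364, d = 0.497.
B–C: 10/22 differ, p = 0.455, d = 0.699.
The smallest distance is between A and B.

A and B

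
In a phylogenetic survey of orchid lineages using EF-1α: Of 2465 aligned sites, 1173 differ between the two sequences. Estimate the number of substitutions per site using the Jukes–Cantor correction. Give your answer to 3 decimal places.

0.755

p = 1173/2465 ≈ 0.475862.
d = −(3/4) ln(1 − 4p/3) = −0.75 ln(1 − 0.634483) = −0.75 ln(0.365517)
  = −0.75 × (-1.006442) = 0.754832 substitutions/site.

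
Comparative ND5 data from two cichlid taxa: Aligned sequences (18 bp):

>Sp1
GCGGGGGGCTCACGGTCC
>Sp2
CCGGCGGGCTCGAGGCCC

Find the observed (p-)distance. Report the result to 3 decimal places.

The sequences differ at 5 of 18 positions (sites 1, 5, 12, 13, 16).
p = 5/18 = 0.277777… ≈ 0.278 (to 3 d.p.).

0.278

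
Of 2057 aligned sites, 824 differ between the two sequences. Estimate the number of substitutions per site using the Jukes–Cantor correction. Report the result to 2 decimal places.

0.57

p = 824/2057 ≈ 0.400583.
d = −(3/4) ln(1 − 4p/3) = −0.75 ln(1 − 0.534111) = −0.75 ln(0.465889)
  = −0.75 × (-0.763808) = 0.572856 substitutions/site.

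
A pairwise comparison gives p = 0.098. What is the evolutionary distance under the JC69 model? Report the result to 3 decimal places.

0.105

d = −(3/4) ln(1 − 4p/3) = −0.75 ln(1 − 0.130667) = −0.75 ln(0.869333)
  = −0.75 × (-0.140029) = 0.105022 substitutions/site.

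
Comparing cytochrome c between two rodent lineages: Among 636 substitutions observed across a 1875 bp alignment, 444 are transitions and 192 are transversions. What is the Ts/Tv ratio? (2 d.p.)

R = 444/192 = 2.3125 ≈ 2.31 (to 2 d.p.).

2.31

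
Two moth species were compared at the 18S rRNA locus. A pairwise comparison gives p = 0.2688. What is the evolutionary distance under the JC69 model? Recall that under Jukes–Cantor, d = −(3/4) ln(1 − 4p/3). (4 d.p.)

0.3328

d = −(3/4) ln(1 − 4p/3) = −0.75 ln(1 − 0.3584) = −0.75 ln(0.6416)
  = −0.75 × (-0.443790) = 0.332843 substitutions/site.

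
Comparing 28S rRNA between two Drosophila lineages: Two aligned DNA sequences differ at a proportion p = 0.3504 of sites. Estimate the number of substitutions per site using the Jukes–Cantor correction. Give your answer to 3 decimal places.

d = −(3/4) ln(1 − 4p/3) = −0.75 ln(1 − 0.4672) = −0.75 ln(0.5328)
  = −0.75 × (-0.629609) = 0.472207 substitutions/site.

0.472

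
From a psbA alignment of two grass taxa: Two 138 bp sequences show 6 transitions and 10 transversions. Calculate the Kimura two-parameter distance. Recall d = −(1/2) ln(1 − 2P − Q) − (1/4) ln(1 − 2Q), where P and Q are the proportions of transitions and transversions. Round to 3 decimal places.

P = 6/138 ≈ 0.043478 and Q = 10/138 ≈ 0.072464.
Under the Kimura two-parameter model, d = −½ ln(1 − 2P − Q) − ¼ ln(1 − 2Q).
1 − 2P − Q = 0.84058, giving −½ ln(0.84058) = 0.086832.
1 − 2Q = 0.855072, giving −¼ ln(0.855072) = 0.039142.
d = 0.086832 + 0.039142 = 0.125974.

0.126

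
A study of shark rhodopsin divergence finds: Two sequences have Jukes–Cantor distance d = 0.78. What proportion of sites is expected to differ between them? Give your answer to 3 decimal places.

p = (3/4)(1 − e^(−4d/3)) = 0.75 × (1 − e^(-1.04)) = 0.75 × (1 − 0.353455) = 0.484909.

0.485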